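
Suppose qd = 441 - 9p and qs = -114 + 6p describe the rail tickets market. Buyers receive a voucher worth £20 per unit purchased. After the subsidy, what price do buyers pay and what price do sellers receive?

Buyers pay £29; sellers receive £49

Pre-subsidy: 441 - 9p = -114 + 6p gives p* = 37, q* = 108.
With the rebate, buyers effectively pay pb = ps − 20, where ps is the price sellers receive.
Demand in terms of ps becomes qd = 441 − 9(ps − 20) = 621 - 9ps. Setting this equal to supply: 621 - 9ps = -114 + 6ps, so ps = 49.
Buyers pay pb = 49 − 20 = 29; q' = -114 + 6·49 = 180.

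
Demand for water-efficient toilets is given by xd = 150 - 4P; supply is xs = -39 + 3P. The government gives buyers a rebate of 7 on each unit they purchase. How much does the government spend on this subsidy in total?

Pre-subsidy: 150 - 4P = -39 + 3P gives P* = 27, x* = 42.
With the rebate, buyers effectively pay Pb = Ps − 7, where Ps is the price sellers receive.
Demand in terms of Ps becomes xd = 150 − 4(Ps − 7) = 178 - 4Ps. Setting this equal to supply: 178 - 4Ps = -39 + 3Ps, so Ps = 31.
Buyers pay Pb = 31 − 7 = 24; x' = -39 + 3·31 = 54.
Government outlay = subsidy × quantity = 7 × 54 = 378.

Government cost = 378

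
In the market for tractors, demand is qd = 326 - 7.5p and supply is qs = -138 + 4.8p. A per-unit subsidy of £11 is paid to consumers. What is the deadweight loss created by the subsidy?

Pre-subsidy: 326 - 7.5p = -138 + 4.8p gives p* = 4640/123, q* = 1766/41.
With the rebate, buyers effectively pay pb = ps − 11, where ps is the price sellers receive.
Demand in terms of ps becomes qd = 326 − 7.5(ps − 11) = 408.5 - 7.5ps. Setting this equal to supply: 408.5 - 7.5ps = -138 + 4.8ps, so ps = 5465/123.
Buyers pay pb = 5465/123 − 11 = 4112/123; q' = -138 + 4.8·(5465/123) = 3086/41.
The subsidy expands output by 3086/41 − 1766/41 = 1320/41 past the efficient level; on those units the gap between marginal cost and willingness to pay runs from 0 up to 11.
DWL = ½ × 11 × 1320/41 = 7260/41.

Deadweight loss = 7260/41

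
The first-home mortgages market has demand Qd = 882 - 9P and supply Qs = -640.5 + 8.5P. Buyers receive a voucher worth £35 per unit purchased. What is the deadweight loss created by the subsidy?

Pre-subsidy: 882 - 9P = -640.5 + 8.5P gives P* = 87, Q* = 99.
With the rebate, buyers effectively pay Pb = Ps − 35, where Ps is the price sellers receive.
Demand in terms of Ps becomes Qd = 882 − 9(Ps − 35) = 1197 - 9Ps. Setting this equal to supply: 1197 - 9Ps = -640.5 + 8.5Ps, so Ps = 105.
Buyers pay Pb = 105 − 35 = 70; Q' = -640.5 + 8.5·105 = 252.
The subsidy expands output by 252 − 99 = 153 past the efficient level; on those units the gap between marginal cost and willingness to pay runs from 0 up to 35.
DWL = ½ × 35 × 153 = 2677.5.

Deadweight loss = £2677.5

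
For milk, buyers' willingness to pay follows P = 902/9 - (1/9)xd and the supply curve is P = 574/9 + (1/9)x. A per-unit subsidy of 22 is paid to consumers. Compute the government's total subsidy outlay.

Pre-subsidy: 902/9 - (1/9)x = 574/9 + (1/9)x gives x* = 164 and P* = 82.
With the rebate, buyers effectively pay Pb = Ps − 22, where Ps is the price sellers receive.
On the curves, Pb = 902/9 - (1/9)x and Ps = 574/9 + (1/9)x; the wedge Ps − Pb = 22 gives 574/9 + (1/9)x − (902/9 - (1/9)x) = 22, so x' = 263.
Then Pb = 902/9 − (1/9)·263 = 71 and Ps = 574/9 + (1/9)·263 = 93.
Government outlay = subsidy × quantity = 22 × 263 = 5786.

Government cost = 5786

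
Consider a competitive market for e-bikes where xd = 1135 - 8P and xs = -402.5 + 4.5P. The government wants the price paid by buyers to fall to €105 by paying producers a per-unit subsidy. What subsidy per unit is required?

At a buyer price of 105, quantity demanded is 1135 − 8·105 = 295.
Sellers supply 295 only when they receive Ps with -402.5 + 4.5·Ps = 295, i.e. Ps = 155.
s = Ps − Pb = 155 − 105 = 50.

Required subsidy s = €50 per unit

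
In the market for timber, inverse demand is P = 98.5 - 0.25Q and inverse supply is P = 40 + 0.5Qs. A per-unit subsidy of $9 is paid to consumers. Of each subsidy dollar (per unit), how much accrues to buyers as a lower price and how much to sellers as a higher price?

Pre-subsidy: 98.5 - 0.25Q = 40 + 0.5Q gives Q* = 78 and P* = 79.
With the rebate, buyers effectively pay Pb = Ps − 9, where Ps is the price sellers receive.
On the curves, Pb = 98.5 - 0.25Q and Ps = 40 + 0.5Q; the wedge Ps − Pb = 9 gives 40 + 0.5Q − (98.5 - 0.25Q) = 9, so Q' = 90.
Then Pb = 98.5 − 0.25·90 = 76 and Ps = 40 + 0.5·90 = 85.
Buyers' price falls by P* − Pb = 79 − 76 = 3; sellers' price rises by Ps − P* = 85 − 79 = 6.

Buyers gain $3 per unit; sellers gain $6 per unit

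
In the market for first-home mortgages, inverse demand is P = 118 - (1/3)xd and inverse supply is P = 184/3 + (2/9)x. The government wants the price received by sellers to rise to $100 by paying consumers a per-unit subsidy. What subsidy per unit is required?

Required subsidy s = $40 per unit

At a seller price of 100, quantity supplied is -276 + 4.5·100 = 174.
Buyers absorb 174 only when they pay Pb = 118 − (1/3)·174 = 60.
s = Ps − Pb = 100 − 60 = 40.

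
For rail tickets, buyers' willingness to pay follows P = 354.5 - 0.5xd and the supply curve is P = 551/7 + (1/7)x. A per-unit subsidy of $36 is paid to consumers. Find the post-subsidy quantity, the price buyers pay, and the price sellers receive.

Pre-subsidy: 354.5 - 0.5x = 551/7 + (1/7)x gives x* = 429 and P* = 140.
With the rebate, buyers effectively pay Pb = Ps − 36, where Ps is the price sellers receive.
On the curves, Pb = 354.5 - 0.5x and Ps = 551/7 + (1/7)x; the wedge Ps − Pb = 36 gives 551/7 + (1/7)x − (354.5 - 0.5x) = 36, so x' = 485.
Then Pb = 354.5 − 0.5·485 = 112 and Ps = 551/7 + (1/7)·485 = 148.

x' = 485; buyers pay $112; sellers receive $148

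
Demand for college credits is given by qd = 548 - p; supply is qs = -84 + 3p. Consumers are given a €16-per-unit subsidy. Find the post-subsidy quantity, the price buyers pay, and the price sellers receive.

q' = 402; buyers pay €146; sellers receive €162

Pre-subsidy: 548 - p = -84 + 3p gives p* = 158, q* = 390.
With the rebate, buyers effectively pay pb = ps − 16, where ps is the price sellers receive.
Demand in terms of ps becomes qd = 548 − 1(ps − 16) = 564 - ps. Setting this equal to supply: 564 - ps = -84 + 3ps, so ps = 162.
Buyers pay pb = 162 − 16 = 146; q' = -84 + 3·162 = 402.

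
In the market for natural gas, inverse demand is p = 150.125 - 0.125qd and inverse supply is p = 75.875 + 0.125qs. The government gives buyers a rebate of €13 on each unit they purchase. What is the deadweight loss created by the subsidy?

Deadweight loss = €338

Pre-subsidy: 150.125 - 0.125q = 75.875 + 0.125q gives q* = 297 and p* = 113.
With the rebate, buyers effectively pay pb = ps − 13, where ps is the price sellers receive.
On the curves, pb = 150.125 - 0.125q and ps = 75.875 + 0.125q; the wedge ps − pb = 13 gives 75.875 + 0.125q − (150.125 - 0.125q) = 13, so q' = 349.
Then pb = 150.125 − 0.125·349 = 106.5 and ps = 75.875 + 0.125·349 = 119.5.
The subsidy expands output by 349 − 297 = 52 past the efficient level; on those units the gap between marginal cost and willingness to pay runs from 0 up to 13.
DWL = ½ × 13 × 52 = 338.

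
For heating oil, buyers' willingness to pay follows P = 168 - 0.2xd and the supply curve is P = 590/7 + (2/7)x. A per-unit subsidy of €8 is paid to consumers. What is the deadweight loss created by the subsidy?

Pre-subsidy: 168 - 0.2x = 590/7 + (2/7)x gives x* = 2930/17 and P* = 2270/17.
With the rebate, buyers effectively pay Pb = Ps − 8, where Ps is the price sellers receive.
On the curves, Pb = 168 - 0.2x and Ps = 590/7 + (2/7)x; the wedge Ps − Pb = 8 gives 590/7 + (2/7)x − (168 - 0.2x) = 8, so x' = 3210/17.
Then Pb = 168 − 0.2·(3210/17) = 2214/17 and Ps = 590/7 + (2/7)·(3210/17) = 2350/17.
The subsidy expands output by 3210/17 − 2930/17 = 280/17 past the efficient level; on those units the gap between marginal cost and willingness to pay runs from 0 up to 8.
DWL = ½ × 8 × 280/17 = 1120/17.

Deadweight loss = 1120/17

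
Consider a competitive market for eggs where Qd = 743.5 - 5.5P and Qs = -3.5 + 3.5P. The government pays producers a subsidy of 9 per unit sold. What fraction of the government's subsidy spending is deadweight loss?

Pre-subsidy: 743.5 - 5.5P = -3.5 + 3.5P gives P* = 83, Q* = 287.
With the subsidy, sellers receive Ps = Pb + 9 for each unit, where Pb is the price buyers pay.
Supply in terms of Pb becomes Qs = -3.5 + 3.5(Pb + 9) = 28 + 3.5Pb. Setting this equal to demand: 743.5 - 5.5Pb = 28 + 3.5Pb, so Pb = 79.5.
Sellers receive Ps = 79.5 + 9 = 88.5; Q' = 743.5 − 5.5·79.5 = 306.25.
ΔCS = ½(287 + 306.25)(83 − 79.5) = 1038.1875; ΔPS = ½(287 + 306.25)(88.5 − 83) = 1631.4375.
Government spending = 9 × 306.25 = 2756.25.
DWL = ½ × 9 × (306.25 − 287) = 86.625; fraction = 86.625 / 2756.25 = 11/350.

DWL / government spending = 11/350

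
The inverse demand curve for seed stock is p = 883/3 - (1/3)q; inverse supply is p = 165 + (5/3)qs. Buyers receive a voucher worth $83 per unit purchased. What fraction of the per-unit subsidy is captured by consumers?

Pre-subsidy: 883/3 - (1/3)q = 165 + (5/3)q gives q* = 194/3 and p* = 2455/9.
With the rebate, buyers effectively pay pb = ps − 83, where ps is the price sellers receive.
On the curves, pb = 883/3 - (1/3)q and ps = 165 + (5/3)q; the wedge ps − pb = 83 gives 165 + (5/3)q − (883/3 - (1/3)q) = 83, so q' = 637/6.
Then pb = 883/3 − (1/3)·(637/6) = 4661/18 and ps = 165 + (5/3)·(637/6) = 6155/18.
Buyers' price falls by p* − pb = 2455/9 − 4661/18 = 83/6; sellers' price rises by ps − p* = 6155/18 − 2455/9 = 415/6.
So consumers capture (83/6)/83 = 1/6 of each unit of subsidy.

Consumer share = 1/6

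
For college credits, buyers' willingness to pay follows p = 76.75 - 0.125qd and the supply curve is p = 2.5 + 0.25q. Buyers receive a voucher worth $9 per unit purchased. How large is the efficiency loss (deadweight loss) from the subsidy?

Deadweight loss = $108

Pre-subsidy: 76.75 - 0.125q = 2.5 + 0.25q gives q* = 198 and p* = 52.
With the rebate, buyers effectively pay pb = ps − 9, where ps is the price sellers receive.
On the curves, pb = 76.75 - 0.125q and ps = 2.5 + 0.25q; the wedge ps − pb = 9 gives 2.5 + 0.25q − (76.75 - 0.125q) = 9, so q' = 222.
Then pb = 76.75 − 0.125·222 = 49 and ps = 2.5 + 0.25·222 = 58.
The subsidy expands output by 222 − 198 = 24 past the efficient level; on those units the gap between marginal cost and willingness to pay runs from 0 up to 9.
DWL = ½ × 9 × 24 = 108.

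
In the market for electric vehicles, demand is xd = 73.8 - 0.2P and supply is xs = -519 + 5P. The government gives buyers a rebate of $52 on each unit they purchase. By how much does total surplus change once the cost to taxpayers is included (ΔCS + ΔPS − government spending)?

Pre-subsidy: 73.8 - 0.2P = -519 + 5P gives P* = 114, x* = 51.
With the rebate, buyers effectively pay Pb = Ps − 52, where Ps is the price sellers receive.
Demand in terms of Ps becomes xd = 73.8 − 0.2(Ps − 52) = 84.2 - 0.2Ps. Setting this equal to supply: 84.2 - 0.2Ps = -519 + 5Ps, so Ps = 116.
Buyers pay Pb = 116 − 52 = 64; x' = -519 + 5·116 = 61.
ΔCS = ½(51 + 61)(114 − 64) = 2800; ΔPS = ½(51 + 61)(116 − 114) = 112.
Government spending = 52 × 61 = 3172.
Net change = 2800 + 112 − 3172 = -260. The loss equals the DWL triangle ½·52·10.

Net change in total surplus = -$260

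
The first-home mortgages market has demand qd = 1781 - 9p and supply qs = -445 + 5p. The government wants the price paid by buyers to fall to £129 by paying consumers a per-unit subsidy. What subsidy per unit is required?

At a buyer price of 129, quantity demanded is 1781 − 9·129 = 620.
Sellers supply 620 only when they receive ps with -445 + 5·ps = 620, i.e. ps = 213.
s = ps − pb = 213 − 129 = 84.

Required subsidy s = £84 per unit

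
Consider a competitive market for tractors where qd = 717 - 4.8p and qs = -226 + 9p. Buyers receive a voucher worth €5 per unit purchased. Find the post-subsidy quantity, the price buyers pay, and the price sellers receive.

Pre-subsidy: 717 - 4.8p = -226 + 9p gives p* = 205/3, q* = 389.
With the rebate, buyers effectively pay pb = ps − 5, where ps is the price sellers receive.
Demand in terms of ps becomes qd = 717 − 4.8(ps − 5) = 741 - 4.8ps. Setting this equal to supply: 741 - 4.8ps = -226 + 9ps, so ps = 4835/69.
Buyers pay pb = 4835/69 − 5 = 4490/69; q' = -226 + 9·(4835/69) = 9307/23.

q' = 9307/23; buyers pay 4490/69; sellers receive 4835/69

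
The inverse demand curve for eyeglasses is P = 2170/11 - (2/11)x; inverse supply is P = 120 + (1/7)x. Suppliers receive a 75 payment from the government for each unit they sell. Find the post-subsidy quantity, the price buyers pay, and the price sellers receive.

x' = 469; buyers pay 112; sellers receive 187

Pre-subsidy: 2170/11 - (2/11)x = 120 + (1/7)x gives x* = 238 and P* = 154.
With the subsidy, sellers receive Ps = Pb + 75 for each unit, where Pb is the price buyers pay.
On the curves, Pb = 2170/11 - (2/11)x and Ps = 120 + (1/7)x; the wedge Ps − Pb = 75 gives 120 + (1/7)x − (2170/11 - (2/11)x) = 75, so x' = 469.
Then Pb = 2170/11 − (2/11)·469 = 112 and Ps = 120 + (1/7)·469 = 187.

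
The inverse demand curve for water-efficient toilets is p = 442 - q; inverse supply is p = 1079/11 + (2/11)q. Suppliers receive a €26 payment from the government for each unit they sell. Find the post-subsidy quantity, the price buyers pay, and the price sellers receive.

q' = 313; buyers pay €129; sellers receive €155

Pre-subsidy: 442 - q = 1079/11 + (2/11)q gives q* = 291 and p* = 151.
With the subsidy, sellers receive ps = pb + 26 for each unit, where pb is the price buyers pay.
On the curves, pb = 442 - q and ps = 1079/11 + (2/11)q; the wedge ps − pb = 26 gives 1079/11 + (2/11)q − (442 - q) = 26, so q' = 313.
Then pb = 442 − 1·313 = 129 and ps = 1079/11 + (2/11)·313 = 155.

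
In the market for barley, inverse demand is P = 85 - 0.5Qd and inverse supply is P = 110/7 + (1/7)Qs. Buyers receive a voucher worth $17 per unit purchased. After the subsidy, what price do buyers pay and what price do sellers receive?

Pre-subsidy: 85 - 0.5Q = 110/7 + (1/7)Q gives Q* = 970/9 and P* = 280/9.
With the rebate, buyers effectively pay Pb = Ps − 17, where Ps is the price sellers receive.
On the curves, Pb = 85 - 0.5Q and Ps = 110/7 + (1/7)Q; the wedge Ps − Pb = 17 gives 110/7 + (1/7)Q − (85 - 0.5Q) = 17, so Q' = 1208/9.
Then Pb = 85 − 0.5·(1208/9) = 161/9 and Ps = 110/7 + (1/7)·(1208/9) = 314/9.

Buyers pay 161/9; sellers receive 314/9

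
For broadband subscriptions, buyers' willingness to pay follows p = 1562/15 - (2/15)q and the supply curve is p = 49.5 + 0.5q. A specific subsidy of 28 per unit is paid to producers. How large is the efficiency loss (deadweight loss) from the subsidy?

Pre-subsidy: 1562/15 - (2/15)q = 49.5 + 0.5q gives q* = 1639/19 and p* = 1760/19.
With the subsidy, sellers receive ps = pb + 28 for each unit, where pb is the price buyers pay.
On the curves, pb = 1562/15 - (2/15)q and ps = 49.5 + 0.5q; the wedge ps − pb = 28 gives 49.5 + 0.5q − (1562/15 - (2/15)q) = 28, so q' = 2479/19.
Then pb = 1562/15 − (2/15)·(2479/19) = 1648/19 and ps = 49.5 + 0.5·(2479/19) = 2180/19.
The subsidy expands output by 2479/19 − 1639/19 = 840/19 past the efficient level; on those units the gap between marginal cost and willingness to pay runs from 0 up to 28.
DWL = ½ × 28 × 840/19 = 11760/19.

Deadweight loss = 11760/19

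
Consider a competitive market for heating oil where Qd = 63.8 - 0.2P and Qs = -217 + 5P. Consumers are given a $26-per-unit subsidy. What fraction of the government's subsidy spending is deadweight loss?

DWL / government spending = 5/116

Pre-subsidy: 63.8 - 0.2P = -217 + 5P gives P* = 54, Q* = 53.
With the rebate, buyers effectively pay Pb = Ps − 26, where Ps is the price sellers receive.
Demand in terms of Ps becomes Qd = 63.8 − 0.2(Ps − 26) = 69 - 0.2Ps. Setting this equal to supply: 69 - 0.2Ps = -217 + 5Ps, so Ps = 55.
Buyers pay Pb = 55 − 26 = 29; Q' = -217 + 5·55 = 58.
ΔCS = ½(53 + 58)(54 − 29) = 1387.5; ΔPS = ½(53 + 58)(55 − 54) = 55.5.
Government spending = 26 × 58 = 1508.
DWL = ½ × 26 × (58 − 53) = 65; fraction = 65 / 1508 = 5/116.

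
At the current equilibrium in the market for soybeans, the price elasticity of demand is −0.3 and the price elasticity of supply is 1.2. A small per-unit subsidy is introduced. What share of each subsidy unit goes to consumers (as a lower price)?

For a small subsidy around the equilibrium, the benefit split depends on the relative slopes, which at a point are proportional to the elasticities.
Buyer share = εs/(εs + |εd|) = 1.2/(1.2 + 0.3) = 0.8; seller share = |εd|/(εs + |εd|) = 0.2.

Consumer share = 0.8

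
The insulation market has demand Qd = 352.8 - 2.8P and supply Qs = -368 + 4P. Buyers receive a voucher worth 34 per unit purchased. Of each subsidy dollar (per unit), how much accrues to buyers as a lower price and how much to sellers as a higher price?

Buyers gain 20 per unit; sellers gain 14 per unit

Pre-subsidy: 352.8 - 2.8P = -368 + 4P gives P* = 106, Q* = 56.
With the rebate, buyers effectively pay Pb = Ps − 34, where Ps is the price sellers receive.
Demand in terms of Ps becomes Qd = 352.8 − 2.8(Ps − 34) = 448 - 2.8Ps. Setting this equal to supply: 448 - 2.8Ps = -368 + 4Ps, so Ps = 120.
Buyers pay Pb = 120 − 34 = 86; Q' = -368 + 4·120 = 112.
Buyers' price falls by P* − Pb = 106 − 86 = 20; sellers' price rises by Ps − P* = 120 − 106 = 14.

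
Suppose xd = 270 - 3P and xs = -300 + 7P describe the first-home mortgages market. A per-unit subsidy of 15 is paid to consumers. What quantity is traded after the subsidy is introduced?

Pre-subsidy: 270 - 3P = -300 + 7P gives P* = 57, x* = 99.
With the rebate, buyers effectively pay Pb = Ps − 15, where Ps is the price sellers receive.
Demand in terms of Ps becomes xd = 270 − 3(Ps − 15) = 315 - 3Ps. Setting this equal to supply: 315 - 3Ps = -300 + 7Ps, so Ps = 61.5.
Buyers pay Pb = 61.5 − 15 = 46.5; x' = -300 + 7·61.5 = 130.5.

x' = 130.5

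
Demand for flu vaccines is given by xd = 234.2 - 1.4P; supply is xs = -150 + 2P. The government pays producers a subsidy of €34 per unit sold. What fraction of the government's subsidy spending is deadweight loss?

Pre-subsidy: 234.2 - 1.4P = -150 + 2P gives P* = 113, x* = 76.
With the subsidy, sellers receive Ps = Pb + 34 for each unit, where Pb is the price buyers pay.
Supply in terms of Pb becomes xs = -150 + 2(Pb + 34) = -82 + 2Pb. Setting this equal to demand: 234.2 - 1.4Pb = -82 + 2Pb, so Pb = 93.
Sellers receive Ps = 93 + 34 = 127; x' = 234.2 − 1.4·93 = 104.
ΔCS = ½(76 + 104)(113 − 93) = 1800; ΔPS = ½(76 + 104)(127 − 113) = 1260.
Government spending = 34 × 104 = 3536.
DWL = ½ × 34 × (104 − 76) = 476; fraction = 476 / 3536 = 7/52.

DWL / government spending = 7/52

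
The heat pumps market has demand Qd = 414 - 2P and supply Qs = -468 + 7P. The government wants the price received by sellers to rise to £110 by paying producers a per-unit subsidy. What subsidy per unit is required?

At a seller price of 110, quantity supplied is -468 + 7·110 = 302.
Buyers absorb 302 only when they pay Pb with 414 − 2·Pb = 302, i.e. Pb = 56.
s = Ps − Pb = 110 − 56 = 54.

Required subsidy s = £54 per unit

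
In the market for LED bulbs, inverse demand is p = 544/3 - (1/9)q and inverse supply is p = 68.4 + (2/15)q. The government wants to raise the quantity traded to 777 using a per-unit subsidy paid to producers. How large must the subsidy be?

At q = 777, from the demand curve buyers pay pb = 544/3 − (1/9)·777 = 95; from the supply curve sellers need ps = 68.4 + (2/15)·777 = 172.
The subsidy must fill the gap: s = ps − pb = 172 − 95 = 77.

Required subsidy s = 77 per unit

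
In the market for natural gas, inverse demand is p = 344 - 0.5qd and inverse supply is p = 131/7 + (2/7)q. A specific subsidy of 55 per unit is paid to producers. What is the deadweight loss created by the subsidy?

Pre-subsidy: 344 - 0.5q = 131/7 + (2/7)q gives q* = 414 and p* = 137.
With the subsidy, sellers receive ps = pb + 55 for each unit, where pb is the price buyers pay.
On the curves, pb = 344 - 0.5q and ps = 131/7 + (2/7)q; the wedge ps − pb = 55 gives 131/7 + (2/7)q − (344 - 0.5q) = 55, so q' = 484.
Then pb = 344 − 0.5·484 = 102 and ps = 131/7 + (2/7)·484 = 157.
The subsidy expands output by 484 − 414 = 70 past the efficient level; on those units the gap between marginal cost and willingness to pay runs from 0 up to 55.
DWL = ½ × 55 × 70 = 1925.

Deadweight loss = 1925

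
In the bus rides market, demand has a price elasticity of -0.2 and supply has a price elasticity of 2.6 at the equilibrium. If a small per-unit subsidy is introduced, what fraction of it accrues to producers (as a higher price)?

Producer share = 1/14

For a small subsidy around the equilibrium, the benefit split depends on the relative slopes, which at a point are proportional to the elasticities.
Buyer share = εs/(εs + |εd|) = 2.6/(2.6 + 0.2) = 13/14; seller share = |εd|/(εs + |εd|) = 1/14.
So producers capture 1/14 of the subsidy.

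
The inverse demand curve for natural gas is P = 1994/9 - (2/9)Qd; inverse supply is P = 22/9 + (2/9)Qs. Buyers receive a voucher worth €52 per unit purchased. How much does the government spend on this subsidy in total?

Government cost = €31720

Pre-subsidy: 1994/9 - (2/9)Q = 22/9 + (2/9)Q gives Q* = 493 and P* = 112.
With the rebate, buyers effectively pay Pb = Ps − 52, where Ps is the price sellers receive.
On the curves, Pb = 1994/9 - (2/9)Q and Ps = 22/9 + (2/9)Q; the wedge Ps − Pb = 52 gives 22/9 + (2/9)Q − (1994/9 - (2/9)Q) = 52, so Q' = 610.
Then Pb = 1994/9 − (2/9)·610 = 86 and Ps = 22/9 + (2/9)·610 = 138.
Government outlay = subsidy × quantity = 52 × 610 = 31720.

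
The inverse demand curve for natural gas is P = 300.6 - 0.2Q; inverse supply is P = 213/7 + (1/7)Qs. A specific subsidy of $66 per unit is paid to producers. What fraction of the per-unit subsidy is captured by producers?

Pre-subsidy: 300.6 - 0.2Q = 213/7 + (1/7)Q gives Q* = 788 and P* = 143.
With the subsidy, sellers receive Ps = Pb + 66 for each unit, where Pb is the price buyers pay.
On the curves, Pb = 300.6 - 0.2Q and Ps = 213/7 + (1/7)Q; the wedge Ps − Pb = 66 gives 213/7 + (1/7)Q − (300.6 - 0.2Q) = 66, so Q' = 980.5.
Then Pb = 300.6 − 0.2·980.5 = 104.5 and Ps = 213/7 + (1/7)·980.5 = 170.5.
Buyers' price falls by P* − Pb = 143 − 104.5 = 38.5; sellers' price rises by Ps − P* = 170.5 − 143 = 27.5.
So producers capture 27.5/66 = 5/12 of each unit of subsidy.

Producer share = 5/12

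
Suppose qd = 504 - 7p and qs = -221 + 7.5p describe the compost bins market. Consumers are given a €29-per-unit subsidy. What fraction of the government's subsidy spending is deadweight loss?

Pre-subsidy: 504 - 7p = -221 + 7.5p gives p* = 50, q* = 154.
With the rebate, buyers effectively pay pb = ps − 29, where ps is the price sellers receive.
Demand in terms of ps becomes qd = 504 − 7(ps − 29) = 707 - 7ps. Setting this equal to supply: 707 - 7ps = -221 + 7.5ps, so ps = 64.
Buyers pay pb = 64 − 29 = 35; q' = -221 + 7.5·64 = 259.
ΔCS = ½(154 + 259)(50 − 35) = 3097.5; ΔPS = ½(154 + 259)(64 − 50) = 2891.
Government spending = 29 × 259 = 7511.
DWL = ½ × 29 × (259 − 154) = 1522.5; fraction = 1522.5 / 7511 = 15/74.

DWL / government spending = 15/74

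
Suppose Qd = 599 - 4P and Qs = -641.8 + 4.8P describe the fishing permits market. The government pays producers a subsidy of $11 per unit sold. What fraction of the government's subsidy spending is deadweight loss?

Pre-subsidy: 599 - 4P = -641.8 + 4.8P gives P* = 141, Q* = 35.
With the subsidy, sellers receive Ps = Pb + 11 for each unit, where Pb is the price buyers pay.
Supply in terms of Pb becomes Qs = -641.8 + 4.8(Pb + 11) = -589 + 4.8Pb. Setting this equal to demand: 599 - 4Pb = -589 + 4.8Pb, so Pb = 135.
Sellers receive Ps = 135 + 11 = 146; Q' = 599 − 4·135 = 59.
ΔCS = ½(35 + 59)(141 − 135) = 282; ΔPS = ½(35 + 59)(146 − 141) = 235.
Government spending = 11 × 59 = 649.
DWL = ½ × 11 × (59 − 35) = 132; fraction = 132 / 649 = 12/59.

DWL / government spending = 12/59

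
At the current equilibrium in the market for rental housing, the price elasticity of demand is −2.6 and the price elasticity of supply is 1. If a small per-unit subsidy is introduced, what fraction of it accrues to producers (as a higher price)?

Producer share = 13/18

For a small subsidy around the equilibrium, the benefit split depends on the relative slopes, which at a point are proportional to the elasticities.
Buyer share = εs/(εs + |εd|) = 1/(1 + 2.6) = 5/18; seller share = |εd|/(εs + |εd|) = 13/18.
So producers capture 13/18 of the subsidy.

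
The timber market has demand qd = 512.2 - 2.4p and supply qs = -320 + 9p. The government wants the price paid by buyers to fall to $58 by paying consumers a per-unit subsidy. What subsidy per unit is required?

Required subsidy s = $19 per unit

At a buyer price of 58, quantity demanded is 512.2 − 2.4·58 = 373.
Sellers supply 373 only when they receive ps with -320 + 9·ps = 373, i.e. ps = 77.
s = ps − pb = 77 − 58 = 19.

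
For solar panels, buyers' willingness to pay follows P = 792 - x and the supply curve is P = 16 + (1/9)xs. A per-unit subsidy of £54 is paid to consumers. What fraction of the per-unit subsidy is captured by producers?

Pre-subsidy: 792 - x = 16 + (1/9)x gives x* = 698.4 and P* = 93.6.
With the rebate, buyers effectively pay Pb = Ps − 54, where Ps is the price sellers receive.
On the curves, Pb = 792 - x and Ps = 16 + (1/9)x; the wedge Ps − Pb = 54 gives 16 + (1/9)x − (792 - x) = 54, so x' = 747.
Then Pb = 792 − 1·747 = 45 and Ps = 16 + (1/9)·747 = 99.
Buyers' price falls by P* − Pb = 93.6 − 45 = 48.6; sellers' price rises by Ps − P* = 99 − 93.6 = 5.4.
So producers capture 5.4/54 = 0.1 of each unit of subsidy.

Producer share = 0.1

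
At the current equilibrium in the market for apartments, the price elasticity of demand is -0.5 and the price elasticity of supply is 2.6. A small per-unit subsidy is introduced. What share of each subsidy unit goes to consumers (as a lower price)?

For a small subsidy around the equilibrium, the benefit split depends on the relative slopes, which at a point are proportional to the elasticities.
Buyer share = εs/(εs + |εd|) = 2.6/(2.6 + 0.5) = 26/31; seller share = |εd|/(εs + |εd|) = 5/31.

Consumer share = 26/31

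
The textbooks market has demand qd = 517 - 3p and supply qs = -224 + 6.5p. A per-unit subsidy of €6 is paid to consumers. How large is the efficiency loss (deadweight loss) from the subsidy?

Deadweight loss = 702/19

Pre-subsidy: 517 - 3p = -224 + 6.5p gives p* = 78, q* = 283.
With the rebate, buyers effectively pay pb = ps − 6, where ps is the price sellers receive.
Demand in terms of ps becomes qd = 517 − 3(ps − 6) = 535 - 3ps. Setting this equal to supply: 535 - 3ps = -224 + 6.5ps, so ps = 1518/19.
Buyers pay pb = 1518/19 − 6 = 1404/19; q' = -224 + 6.5·(1518/19) = 5611/19.
The subsidy expands output by 5611/19 − 283 = 234/19 past the efficient level; on those units the gap between marginal cost and willingness to pay runs from 0 up to 6.
DWL = ½ × 6 × 234/19 = 702/19.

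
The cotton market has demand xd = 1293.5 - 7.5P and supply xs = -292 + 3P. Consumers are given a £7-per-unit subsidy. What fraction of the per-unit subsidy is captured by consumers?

Consumer share = 2/7

Pre-subsidy: 1293.5 - 7.5P = -292 + 3P gives P* = 151, x* = 161.
With the rebate, buyers effectively pay Pb = Ps − 7, where Ps is the price sellers receive.
Demand in terms of Ps becomes xd = 1293.5 − 7.5(Ps − 7) = 1346 - 7.5Ps. Setting this equal to supply: 1346 - 7.5Ps = -292 + 3Ps, so Ps = 156.
Buyers pay Pb = 156 − 7 = 149; x' = -292 + 3·156 = 176.
Buyers' price falls by P* − Pb = 151 − 149 = 2; sellers' price rises by Ps − P* = 156 − 151 = 5.
So consumers capture 2/7 = 2/7 of each unit of subsidy.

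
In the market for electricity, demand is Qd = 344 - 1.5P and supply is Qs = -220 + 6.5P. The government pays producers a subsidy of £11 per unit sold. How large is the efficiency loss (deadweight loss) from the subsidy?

Pre-subsidy: 344 - 1.5P = -220 + 6.5P gives P* = 70.5, Q* = 238.25.
With the subsidy, sellers receive Ps = Pb + 11 for each unit, where Pb is the price buyers pay.
Supply in terms of Pb becomes Qs = -220 + 6.5(Pb + 11) = -148.5 + 6.5Pb. Setting this equal to demand: 344 - 1.5Pb = -148.5 + 6.5Pb, so Pb = 61.5625.
Sellers receive Ps = 61.5625 + 11 = 72.5625; Q' = 344 − 1.5·61.5625 = 251.65625.
The subsidy expands output by 251.65625 − 238.25 = 13.40625 past the efficient level; on those units the gap between marginal cost and willingness to pay runs from 0 up to 11.
DWL = ½ × 11 × 13.40625 = 73.734375.

Deadweight loss = £73.734375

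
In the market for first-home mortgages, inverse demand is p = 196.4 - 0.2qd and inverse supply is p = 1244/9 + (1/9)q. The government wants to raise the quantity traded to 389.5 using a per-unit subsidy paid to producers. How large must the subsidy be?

Required subsidy s = 63 per unit

At q = 389.5, from the demand curve buyers pay pb = 196.4 − 0.2·389.5 = 118.5; from the supply curve sellers need ps = 1244/9 + (1/9)·389.5 = 181.5.
The subsidy must fill the gap: s = ps − pb = 181.5 − 118.5 = 63.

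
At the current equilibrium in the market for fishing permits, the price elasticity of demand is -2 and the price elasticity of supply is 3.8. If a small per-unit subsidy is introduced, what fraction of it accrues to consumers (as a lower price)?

Consumer share = 19/29

For a small subsidy around the equilibrium, the benefit split depends on the relative slopes, which at a point are proportional to the elasticities.
Buyer share = εs/(εs + |εd|) = 3.8/(3.8 + 2) = 19/29; seller share = |εd|/(εs + |εd|) = 10/29.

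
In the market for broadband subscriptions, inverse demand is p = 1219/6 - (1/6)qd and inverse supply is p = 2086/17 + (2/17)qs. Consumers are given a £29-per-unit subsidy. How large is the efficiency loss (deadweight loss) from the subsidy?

Deadweight loss = £1479

Pre-subsidy: 1219/6 - (1/6)q = 2086/17 + (2/17)q gives q* = 283 and p* = 156.
With the rebate, buyers effectively pay pb = ps − 29, where ps is the price sellers receive.
On the curves, pb = 1219/6 - (1/6)q and ps = 2086/17 + (2/17)q; the wedge ps − pb = 29 gives 2086/17 + (2/17)q − (1219/6 - (1/6)q) = 29, so q' = 385.
Then pb = 1219/6 − (1/6)·385 = 139 and ps = 2086/17 + (2/17)·385 = 168.
The subsidy expands output by 385 − 283 = 102 past the efficient level; on those units the gap between marginal cost and willingness to pay runs from 0 up to 29.
DWL = ½ × 29 × 102 = 1479.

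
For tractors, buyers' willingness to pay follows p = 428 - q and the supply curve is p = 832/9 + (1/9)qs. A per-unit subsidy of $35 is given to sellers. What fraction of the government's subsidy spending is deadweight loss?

Pre-subsidy: 428 - q = 832/9 + (1/9)q gives q* = 302 and p* = 126.
With the subsidy, sellers receive ps = pb + 35 for each unit, where pb is the price buyers pay.
On the curves, pb = 428 - q and ps = 832/9 + (1/9)q; the wedge ps − pb = 35 gives 832/9 + (1/9)q − (428 - q) = 35, so q' = 333.5.
Then pb = 428 − 1·333.5 = 94.5 and ps = 832/9 + (1/9)·333.5 = 129.5.
ΔCS = ½(302 + 333.5)(126 − 94.5) = 10009.125; ΔPS = ½(302 + 333.5)(129.5 − 126) = 1112.125.
Government spending = 35 × 333.5 = 11672.5.
DWL = ½ × 35 × (333.5 − 302) = 551.25; fraction = 551.25 / 11672.5 = 63/1334.

DWL / government spending = 63/1334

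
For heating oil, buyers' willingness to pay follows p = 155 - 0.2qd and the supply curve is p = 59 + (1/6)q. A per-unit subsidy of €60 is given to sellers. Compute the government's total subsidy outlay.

Government cost = 280800/11

Pre-subsidy: 155 - 0.2q = 59 + (1/6)q gives q* = 2880/11 and p* = 1129/11.
With the subsidy, sellers receive ps = pb + 60 for each unit, where pb is the price buyers pay.
On the curves, pb = 155 - 0.2q and ps = 59 + (1/6)q; the wedge ps − pb = 60 gives 59 + (1/6)q − (155 - 0.2q) = 60, so q' = 4680/11.
Then pb = 155 − 0.2·(4680/11) = 769/11 and ps = 59 + (1/6)·(4680/11) = 1429/11.
Government outlay = subsidy × quantity = 60 × 4680/11 = 280800/11.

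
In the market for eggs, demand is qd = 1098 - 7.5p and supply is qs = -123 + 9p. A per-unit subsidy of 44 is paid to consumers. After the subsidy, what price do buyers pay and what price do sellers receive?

Buyers pay 50; sellers receive 94

Pre-subsidy: 1098 - 7.5p = -123 + 9p gives p* = 74, q* = 543.
With the rebate, buyers effectively pay pb = ps − 44, where ps is the price sellers receive.
Demand in terms of ps becomes qd = 1098 − 7.5(ps − 44) = 1428 - 7.5ps. Setting this equal to supply: 1428 - 7.5ps = -123 + 9ps, so ps = 94.
Buyers pay pb = 94 − 44 = 50; q' = -123 + 9·94 = 723.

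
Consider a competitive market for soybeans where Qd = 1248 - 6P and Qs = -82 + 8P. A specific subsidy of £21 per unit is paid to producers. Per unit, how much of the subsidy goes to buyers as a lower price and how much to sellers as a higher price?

Buyers gain £12 per unit; sellers gain £9 per unit

Pre-subsidy: 1248 - 6P = -82 + 8P gives P* = 95, Q* = 678.
With the subsidy, sellers receive Ps = Pb + 21 for each unit, where Pb is the price buyers pay.
Supply in terms of Pb becomes Qs = -82 + 8(Pb + 21) = 86 + 8Pb. Setting this equal to demand: 1248 - 6Pb = 86 + 8Pb, so Pb = 83.
Sellers receive Ps = 83 + 21 = 104; Q' = 1248 − 6·83 = 750.
Buyers' price falls by P* − Pb = 95 − 83 = 12; sellers' price rises by Ps − P* = 104 − 95 = 9.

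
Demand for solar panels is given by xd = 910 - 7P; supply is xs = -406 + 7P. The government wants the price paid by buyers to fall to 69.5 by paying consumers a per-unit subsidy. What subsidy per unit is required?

Required subsidy s = 49 per unit

At a buyer price of 69.5, quantity demanded is 910 − 7·69.5 = 423.5.
Sellers supply 423.5 only when they receive Ps with -406 + 7·Ps = 423.5, i.e. Ps = 118.5.
s = Ps − Pb = 118.5 − 69.5 = 49.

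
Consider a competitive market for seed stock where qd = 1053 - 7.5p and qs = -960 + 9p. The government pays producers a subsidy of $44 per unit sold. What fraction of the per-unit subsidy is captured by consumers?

Consumer share = 6/11

Pre-subsidy: 1053 - 7.5p = -960 + 9p gives p* = 122, q* = 138.
With the subsidy, sellers receive ps = pb + 44 for each unit, where pb is the price buyers pay.
Supply in terms of pb becomes qs = -960 + 9(pb + 44) = -564 + 9pb. Setting this equal to demand: 1053 - 7.5pb = -564 + 9pb, so pb = 98.
Sellers receive ps = 98 + 44 = 142; q' = 1053 − 7.5·98 = 318.
Buyers' price falls by p* − pb = 122 − 98 = 24; sellers' price rises by ps − p* = 142 − 122 = 20.
So consumers capture 24/44 = 6/11 of each unit of subsidy.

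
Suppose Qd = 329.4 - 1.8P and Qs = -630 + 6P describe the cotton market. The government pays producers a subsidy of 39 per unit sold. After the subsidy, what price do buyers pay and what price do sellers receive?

Buyers pay 93; sellers receive 132

Pre-subsidy: 329.4 - 1.8P = -630 + 6P gives P* = 123, Q* = 108.
With the subsidy, sellers receive Ps = Pb + 39 for each unit, where Pb is the price buyers pay.
Supply in terms of Pb becomes Qs = -630 + 6(Pb + 39) = -396 + 6Pb. Setting this equal to demand: 329.4 - 1.8Pb = -396 + 6Pb, so Pb = 93.
Sellers receive Ps = 93 + 39 = 132; Q' = 329.4 − 1.8·93 = 162.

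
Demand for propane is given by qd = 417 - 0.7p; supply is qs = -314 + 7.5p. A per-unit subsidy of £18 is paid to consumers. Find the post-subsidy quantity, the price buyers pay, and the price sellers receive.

Pre-subsidy: 417 - 0.7p = -314 + 7.5p gives p* = 3655/41, q* = 29077/82.
With the rebate, buyers effectively pay pb = ps − 18, where ps is the price sellers receive.
Demand in terms of ps becomes qd = 417 − 0.7(ps − 18) = 429.6 - 0.7ps. Setting this equal to supply: 429.6 - 0.7ps = -314 + 7.5ps, so ps = 3718/41.
Buyers pay pb = 3718/41 − 18 = 2980/41; q' = -314 + 7.5·(3718/41) = 15011/41.

q' = 15011/41; buyers pay 2980/41; sellers receive 3718/41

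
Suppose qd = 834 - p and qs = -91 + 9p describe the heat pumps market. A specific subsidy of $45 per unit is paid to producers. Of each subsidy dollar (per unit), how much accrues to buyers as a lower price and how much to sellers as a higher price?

Pre-subsidy: 834 - p = -91 + 9p gives p* = 92.5, q* = 741.5.
With the subsidy, sellers receive ps = pb + 45 for each unit, where pb is the price buyers pay.
Supply in terms of pb becomes qs = -91 + 9(pb + 45) = 314 + 9pb. Setting this equal to demand: 834 - pb = 314 + 9pb, so pb = 52.
Sellers receive ps = 52 + 45 = 97; q' = 834 − 1·52 = 782.
Buyers' price falls by p* − pb = 92.5 − 52 = 40.5; sellers' price rises by ps − p* = 97 − 92.5 = 4.5.

Buyers gain $40.5 per unit; sellers gain $4.5 per unit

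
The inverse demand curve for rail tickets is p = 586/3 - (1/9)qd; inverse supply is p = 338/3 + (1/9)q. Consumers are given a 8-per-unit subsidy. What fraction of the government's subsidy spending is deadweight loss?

DWL / government spending = 3/68

Pre-subsidy: 586/3 - (1/9)q = 338/3 + (1/9)q gives q* = 372 and p* = 154.
With the rebate, buyers effectively pay pb = ps − 8, where ps is the price sellers receive.
On the curves, pb = 586/3 - (1/9)q and ps = 338/3 + (1/9)q; the wedge ps − pb = 8 gives 338/3 + (1/9)q − (586/3 - (1/9)q) = 8, so q' = 408.
Then pb = 586/3 − (1/9)·408 = 150 and ps = 338/3 + (1/9)·408 = 158.
ΔCS = ½(372 + 408)(154 − 150) = 1560; ΔPS = ½(372 + 408)(158 − 154) = 1560.
Government spending = 8 × 408 = 3264.
DWL = ½ × 8 × (408 − 372) = 144; fraction = 144 / 3264 = 3/68.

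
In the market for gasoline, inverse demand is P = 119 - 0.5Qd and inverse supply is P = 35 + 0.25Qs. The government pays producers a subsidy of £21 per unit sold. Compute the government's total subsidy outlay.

Government cost = £2940

Pre-subsidy: 119 - 0.5Q = 35 + 0.25Q gives Q* = 112 and P* = 63.
With the subsidy, sellers receive Ps = Pb + 21 for each unit, where Pb is the price buyers pay.
On the curves, Pb = 119 - 0.5Q and Ps = 35 + 0.25Q; the wedge Ps − Pb = 21 gives 35 + 0.25Q − (119 - 0.5Q) = 21, so Q' = 140.
Then Pb = 119 − 0.5·140 = 49 and Ps = 35 + 0.25·140 = 70.
Government outlay = subsidy × quantity = 21 × 140 = 2940.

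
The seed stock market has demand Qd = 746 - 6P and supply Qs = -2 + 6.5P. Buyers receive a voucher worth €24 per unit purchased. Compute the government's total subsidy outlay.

Government cost = €11084.16

Pre-subsidy: 746 - 6P = -2 + 6.5P gives P* = 59.84, Q* = 386.96.
With the rebate, buyers effectively pay Pb = Ps − 24, where Ps is the price sellers receive.
Demand in terms of Ps becomes Qd = 746 − 6(Ps − 24) = 890 - 6Ps. Setting this equal to supply: 890 - 6Ps = -2 + 6.5Ps, so Ps = 71.36.
Buyers pay Pb = 71.36 − 24 = 47.36; Q' = -2 + 6.5·71.36 = 461.84.
Government outlay = subsidy × quantity = 24 × 461.84 = 11084.16.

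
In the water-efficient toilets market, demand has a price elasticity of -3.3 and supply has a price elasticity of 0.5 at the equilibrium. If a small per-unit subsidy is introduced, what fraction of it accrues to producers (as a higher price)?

For a small subsidy around the equilibrium, the benefit split depends on the relative slopes, which at a point are proportional to the elasticities.
Buyer share = εs/(εs + |εd|) = 0.5/(0.5 + 3.3) = 5/38; seller share = |εd|/(εs + |εd|) = 33/38.
So producers capture 33/38 of the subsidy.

Producer share = 33/38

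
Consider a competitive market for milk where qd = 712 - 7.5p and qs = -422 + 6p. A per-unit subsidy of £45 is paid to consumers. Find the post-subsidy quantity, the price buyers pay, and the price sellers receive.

q' = 232; buyers pay £64; sellers receive £109

Pre-subsidy: 712 - 7.5p = -422 + 6p gives p* = 84, q* = 82.
With the rebate, buyers effectively pay pb = ps − 45, where ps is the price sellers receive.
Demand in terms of ps becomes qd = 712 − 7.5(ps − 45) = 1049.5 - 7.5ps. Setting this equal to supply: 1049.5 - 7.5ps = -422 + 6ps, so ps = 109.
Buyers pay pb = 109 − 45 = 64; q' = -422 + 6·109 = 232.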